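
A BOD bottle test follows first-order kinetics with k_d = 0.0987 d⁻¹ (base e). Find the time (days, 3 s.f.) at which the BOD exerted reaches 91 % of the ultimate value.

t ≈ 24.4 d

y/L₀ = 1 − e^(−k_d t) = 0.91 ⇒ e^(−k_d t) = 0.0900
t = −ln(0.0900) / 0.0987 = 2.408 / 0.0987 = 24.40 d.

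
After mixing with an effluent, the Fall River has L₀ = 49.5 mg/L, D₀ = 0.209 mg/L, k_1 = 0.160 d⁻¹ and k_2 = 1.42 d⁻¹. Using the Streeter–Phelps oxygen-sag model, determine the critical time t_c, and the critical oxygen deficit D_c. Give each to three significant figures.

t_c = [1/(k_2−k_1)] ln[(k_2/k_1)(1 − D₀(k_2−k_1)/(k_1 L₀))]
= [1/(1.42−0.160)] ln[(1.42/0.160)(1 − 0.209×1.260/(0.160×49.5))]
= (1/1.260) ln[8.875 × 0.9667] = 0.7937 × ln(8.580) = 0.7937 × 2.149 = 1.706 d.
D_c = (k_1/k_2) L₀ e^(−k_1 t_c) = (0.160/1.42) × 49.5 × e^(−0.160×1.706) = 0.1127 × 49.5 × 0.7611 = 4.245 mg/L.

t_c ≈ 1.71 d; D_c ≈ 4.25 mg/L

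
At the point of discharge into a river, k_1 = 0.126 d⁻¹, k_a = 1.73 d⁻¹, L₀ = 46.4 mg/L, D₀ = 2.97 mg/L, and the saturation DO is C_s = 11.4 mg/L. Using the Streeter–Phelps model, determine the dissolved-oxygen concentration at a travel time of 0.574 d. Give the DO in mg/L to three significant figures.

DO ≈ 8.26 mg/L

k_1 L₀/(k_a−k_1) = 0.126×46.4/(1.73−0.126) = 5.846/1.604 = 3.645 mg/L.
e^(−k_1 t) = e^(−0.126×0.5740) = 0.9302; e^(−k_a t) = e^(−1.73×0.5740) = 0.3705.
D = 3.645 × (0.9302 − 0.3705) + 2.97 × 0.3705 = 2.040 + 1.100 = 3.141 mg/L.
DO = C_s − D = 11.4 − 3.141 = 8.259 mg/L.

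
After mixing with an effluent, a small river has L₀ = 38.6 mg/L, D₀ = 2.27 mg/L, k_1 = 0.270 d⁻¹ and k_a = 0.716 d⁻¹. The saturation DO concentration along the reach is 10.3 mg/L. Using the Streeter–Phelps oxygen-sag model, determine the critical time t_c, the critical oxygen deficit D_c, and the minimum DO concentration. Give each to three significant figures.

t_c ≈ 1.96 d; D_c ≈ 8.58 mg/L; min DO ≈ 1.72 mg/L

With k_a/k_1 = 2.652 and 1 − D₀(k_a−k_1)/(k_1 L₀) = 0.9029,
t_c = ln(2.652 × 0.9029) / (0.716 − 0.270) = ln(2.394) / 0.4460 = 0.8731/0.4460 = 1.958 d.
L(t_c) = L₀ e^(−k_1 t_c) = 38.6 × 0.5895 = 22.75 mg/L, and at the critical point k_a D_c = k_1 L, so D_c = (0.270/0.716) × 22.75 = 8.580 mg/L.
Minimum DO = C_s − D_c = 10.3 − 8.580 = 1.720 mg/L.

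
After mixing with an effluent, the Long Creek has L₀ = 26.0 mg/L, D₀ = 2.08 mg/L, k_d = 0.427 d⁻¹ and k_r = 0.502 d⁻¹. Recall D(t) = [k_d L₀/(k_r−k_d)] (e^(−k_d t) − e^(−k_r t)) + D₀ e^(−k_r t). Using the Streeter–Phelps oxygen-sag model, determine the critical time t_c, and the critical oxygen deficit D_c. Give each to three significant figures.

t_c ≈ 1.97 d; D_c ≈ 9.54 mg/L

t_c = [1/(k_r−k_d)] ln[(k_r/k_d)(1 − D₀(k_r−k_d)/(k_d L₀))]
= [1/(0.502−0.427)] ln[(0.502/0.427)(1 − 2.08×0.07500/(0.427×26.0))]
= (1/0.07500) ln[1.176 × 0.9859] = 13.33 × ln(1.159) = 13.33 × 0.1477 = 1.969 d.
D_c = (k_d/k_r) L₀ e^(−k_d t_c) = (0.427/0.502) × 26.0 × e^(−0.427×1.969) = 0.8506 × 26.0 × 0.4314 = 9.541 mg/L.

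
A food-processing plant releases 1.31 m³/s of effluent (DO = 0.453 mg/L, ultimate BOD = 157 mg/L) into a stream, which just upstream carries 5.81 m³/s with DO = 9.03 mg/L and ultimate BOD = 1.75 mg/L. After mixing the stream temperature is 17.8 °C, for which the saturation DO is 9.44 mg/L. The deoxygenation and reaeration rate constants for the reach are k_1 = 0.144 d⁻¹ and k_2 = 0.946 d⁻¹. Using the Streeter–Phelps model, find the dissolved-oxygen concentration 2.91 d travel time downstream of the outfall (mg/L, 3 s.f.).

Mixed DO = (5.81×9.03 + 1.31×0.453)/(5.81+1.31) = 53.06/7.120 = 7.452 mg/L.
Mixed L₀ = (5.81×1.75 + 1.31×157)/(7.120) = 215.8/7.120 = 30.31 mg/L.
Initial deficit D₀ = C_s − DO₀ = 9.44 − 7.452 = 1.988 mg/L.
D(2.91) = [0.144×30.31/(0.946−0.144)](e^(−0.144×2.91) − e^(−0.946×2.91)) + 1.988 e^(−0.946×2.91)
= 5.443 × (0.6577 − 0.06375) + 1.988 × 0.06375 = 3.359 mg/L.
DO = 9.44 − 3.359 = 6.081 mg/L.

DO ≈ 6.08 mg/L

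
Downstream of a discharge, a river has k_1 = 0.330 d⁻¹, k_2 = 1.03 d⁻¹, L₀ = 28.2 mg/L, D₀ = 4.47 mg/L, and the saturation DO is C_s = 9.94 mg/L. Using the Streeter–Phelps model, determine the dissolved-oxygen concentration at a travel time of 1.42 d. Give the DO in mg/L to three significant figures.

k_1 L₀/(k_2−k_1) = 0.330×28.2/(1.03−0.330) = 9.306/0.7000 = 13.29 mg/L.
e^(−k_1 t) = e^(−0.330×1.420) = 0.6259; e^(−k_2 t) = e^(−1.03×1.420) = 0.2316.
D = 13.29 × (0.6259 − 0.2316) + 4.47 × 0.2316 = 5.241 + 1.035 = 6.277 mg/L.
DO = C_s − D = 9.94 − 6.277 = 3.663 mg/L.

DO ≈ 3.66 mg/L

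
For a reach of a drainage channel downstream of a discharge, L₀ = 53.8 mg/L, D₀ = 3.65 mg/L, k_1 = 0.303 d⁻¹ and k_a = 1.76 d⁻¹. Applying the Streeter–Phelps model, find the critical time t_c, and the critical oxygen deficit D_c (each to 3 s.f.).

With k_a/k_1 = 5.809 and 1 − D₀(k_a−k_1)/(k_1 L₀) = 0.6738,
t_c = ln(5.809 × 0.6738) / (1.76 − 0.303) = ln(3.914) / 1.457 = 1.364/1.457 = 0.9365 d.
D_c = (k_1/k_a) L₀ e^(−k_1 t_c) = (0.303/1.76) × 53.8 × e^(−0.303×0.9365) = 0.1722 × 53.8 × 0.7530 = 6.974 mg/L.

t_c ≈ 0.936 d; D_c ≈ 6.97 mg/L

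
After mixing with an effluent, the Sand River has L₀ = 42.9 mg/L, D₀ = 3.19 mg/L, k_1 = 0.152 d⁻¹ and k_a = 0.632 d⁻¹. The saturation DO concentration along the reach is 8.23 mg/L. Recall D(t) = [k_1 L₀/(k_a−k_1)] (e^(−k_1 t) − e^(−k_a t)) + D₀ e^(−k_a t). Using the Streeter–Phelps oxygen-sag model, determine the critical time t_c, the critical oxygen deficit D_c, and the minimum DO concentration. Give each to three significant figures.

t_c ≈ 2.41 d; D_c ≈ 7.15 mg/L; min DO ≈ 1.08 mg/L

At the critical point dD/dt = 0, so k_1 L₀ e^(−k_1 t) = k_a D. Substituting D(t) from the Streeter–Phelps equation and solving for t gives
t_c = ln[(k_a/k_1)(1 − D₀(k_a−k_1)/(k_1 L₀))] / (k_a−k_1).
Here k_a−k_1 = 0.4800 d⁻¹ and 1 − D₀(k_a−k_1)/(k_1 L₀) = 1 − 3.19×0.4800/(0.152×42.9) = 0.7652, so
t_c = ln(4.158 × 0.7652) / 0.4800 = 1.157 / 0.4800 = 2.411 d.
D_c = (k_1/k_a) L₀ e^(−k_1 t_c) = (0.152/0.632) × 42.9 × e^(−0.152×2.411) = 0.2405 × 42.9 × 0.6932 = 7.152 mg/L.
Minimum DO = C_s − D_c = 8.23 − 7.152 = 1.078 mg/L.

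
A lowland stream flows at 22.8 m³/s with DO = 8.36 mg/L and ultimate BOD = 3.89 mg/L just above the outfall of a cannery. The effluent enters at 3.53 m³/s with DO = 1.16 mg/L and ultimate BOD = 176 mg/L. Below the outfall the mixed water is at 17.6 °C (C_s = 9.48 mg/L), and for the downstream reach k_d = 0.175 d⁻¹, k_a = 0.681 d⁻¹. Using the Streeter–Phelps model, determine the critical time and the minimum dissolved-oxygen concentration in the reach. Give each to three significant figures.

Mixed DO = (22.8×8.36 + 3.53×1.16)/(22.8+3.53) = 194.7/26.33 = 7.395 mg/L.
Mixed L₀ = (22.8×3.89 + 3.53×176)/(26.33) = 710.0/26.33 = 26.96 mg/L.
Initial deficit D₀ = C_s − DO₀ = 9.48 − 7.395 = 2.085 mg/L.
t_c = (1/0.5060) ln[(0.681/0.175)(1 − 2.085×0.5060/(0.175×26.96))] = 1.976 × ln(3.021) = 2.185 d.
D_c = (0.175/0.681) × 26.96 × e^(−0.175×2.185) = 0.2570 × 26.96 × 0.6822 = 4.727 mg/L.
Minimum DO = 9.48 − 4.727 = 4.753 mg/L.

t_c ≈ 2.19 d; minimum DO ≈ 4.75 mg/L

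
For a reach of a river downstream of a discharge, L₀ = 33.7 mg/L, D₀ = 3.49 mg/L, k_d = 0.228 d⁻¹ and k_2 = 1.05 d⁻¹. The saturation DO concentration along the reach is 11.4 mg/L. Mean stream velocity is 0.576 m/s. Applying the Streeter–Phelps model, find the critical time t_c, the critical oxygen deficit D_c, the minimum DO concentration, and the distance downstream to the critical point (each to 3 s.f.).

t_c ≈ 1.29 d; D_c ≈ 5.45 mg/L; min DO ≈ 5.95 mg/L; x_c ≈ 64.2 km

At the critical point dD/dt = 0, so k_d L₀ e^(−k_d t) = k_2 D. Substituting D(t) from the Streeter–Phelps equation and solving for t gives
t_c = ln[(k_2/k_d)(1 − D₀(k_2−k_d)/(k_d L₀))] / (k_2−k_d).
Here k_2−k_d = 0.8220 d⁻¹ and 1 − D₀(k_2−k_d)/(k_d L₀) = 1 − 3.49×0.8220/(0.228×33.7) = 0.6266, so
t_c = ln(4.605 × 0.6266) / 0.8220 = 1.060 / 0.8220 = 1.289 d.
D_c = (k_d/k_2) L₀ e^(−k_d t_c) = (0.228/1.05) × 33.7 × e^(−0.228×1.289) = 0.2171 × 33.7 × 0.7453 = 5.454 mg/L.
Minimum DO = C_s − D_c = 11.4 − 5.454 = 5.946 mg/L.
x_c = v t_c = 0.576 m/s × 1.289 d × 86400 s/d = 64160 m ≈ 64.2 km.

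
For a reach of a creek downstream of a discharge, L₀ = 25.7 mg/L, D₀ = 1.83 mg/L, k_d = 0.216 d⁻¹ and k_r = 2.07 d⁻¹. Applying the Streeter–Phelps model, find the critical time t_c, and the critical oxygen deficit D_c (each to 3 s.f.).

At the critical point dD/dt = 0, so k_d L₀ e^(−k_d t) = k_r D. Substituting D(t) from the Streeter–Phelps equation and solving for t gives
t_c = ln[(k_r/k_d)(1 − D₀(k_r−k_d)/(k_d L₀))] / (k_r−k_d).
Here k_r−k_d = 1.854 d⁻¹ and 1 − D₀(k_r−k_d)/(k_d L₀) = 1 − 1.83×1.854/(0.216×25.7) = 0.3888, so
t_c = ln(9.583 × 0.3888) / 1.854 = 1.315 / 1.854 = 0.7095 d.
D_c = (k_d/k_r) L₀ e^(−k_d t_c) = (0.216/2.07) × 25.7 × e^(−0.216×0.7095) = 0.1043 × 25.7 × 0.8579 = 2.301 mg/L.

t_c ≈ 0.709 d; D_c ≈ 2.30 mg/L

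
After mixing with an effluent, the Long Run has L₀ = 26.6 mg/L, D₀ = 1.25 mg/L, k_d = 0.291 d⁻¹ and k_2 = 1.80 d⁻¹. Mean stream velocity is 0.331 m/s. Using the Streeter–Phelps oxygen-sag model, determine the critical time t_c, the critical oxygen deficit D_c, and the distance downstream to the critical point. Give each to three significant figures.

t_c = [1/(k_2−k_d)] ln[(k_2/k_d)(1 − D₀(k_2−k_d)/(k_d L₀))]
= [1/(1.80−0.291)] ln[(1.80/0.291)(1 − 1.25×1.509/(0.291×26.6))]
= (1/1.509) ln[6.186 × 0.7563] = 0.6627 × ln(4.678) = 0.6627 × 1.543 = 1.022 d.
D_c = (k_d/k_2) L₀ e^(−k_d t_c) = (0.291/1.80) × 26.6 × e^(−0.291×1.022) = 0.1617 × 26.6 × 0.7426 = 3.194 mg/L.
x_c = v t_c = 0.331 m/s × 1.022 d × 86400 s/d = 29240 m ≈ 29.2 km.

t_c ≈ 1.02 d; D_c ≈ 3.19 mg/L; x_c ≈ 29.2 km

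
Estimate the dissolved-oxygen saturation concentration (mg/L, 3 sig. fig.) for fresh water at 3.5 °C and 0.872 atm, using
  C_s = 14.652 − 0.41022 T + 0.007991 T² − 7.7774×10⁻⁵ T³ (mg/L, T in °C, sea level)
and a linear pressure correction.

C_s ≈ 11.6 mg/L

At sea level: C_s = 14.652 − 0.41022×3.5 + 0.007991×3.5² − 7.7774×10⁻⁵×3.5³ = 13.31 mg/L.
Pressure correction: C_s' = 13.31 × 0.872 = 11.61 mg/L.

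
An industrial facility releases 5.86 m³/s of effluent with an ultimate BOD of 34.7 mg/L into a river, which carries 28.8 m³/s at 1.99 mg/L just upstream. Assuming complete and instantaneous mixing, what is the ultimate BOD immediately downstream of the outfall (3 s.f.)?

7.52 mg/L

Flow-weighted mixing: C = (Q_r C_r + Q_w C_w)/(Q_r + Q_w)
= (28.8×1.99 + 5.86×34.7)/(28.8 + 5.86) = 260.7/34.66 = 7.520 mg/L.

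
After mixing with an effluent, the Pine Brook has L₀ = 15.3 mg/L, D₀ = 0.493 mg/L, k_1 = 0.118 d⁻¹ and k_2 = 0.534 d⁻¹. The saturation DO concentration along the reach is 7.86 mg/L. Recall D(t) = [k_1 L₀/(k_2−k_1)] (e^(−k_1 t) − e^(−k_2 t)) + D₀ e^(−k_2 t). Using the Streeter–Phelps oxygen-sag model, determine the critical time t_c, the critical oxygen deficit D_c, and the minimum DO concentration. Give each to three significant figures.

With k_2/k_1 = 4.525 and 1 − D₀(k_2−k_1)/(k_1 L₀) = 0.8864,
t_c = ln(4.525 × 0.8864) / (0.534 − 0.118) = ln(4.011) / 0.4160 = 1.389/0.4160 = 3.339 d.
D_c = (k_1/k_2) L₀ e^(−k_1 t_c) = (0.118/0.534) × 15.3 × e^(−0.118×3.339) = 0.2210 × 15.3 × 0.6743 = 2.280 mg/L.
Minimum DO = C_s − D_c = 7.86 − 2.280 = 5.580 mg/L.

t_c ≈ 3.34 d; D_c ≈ 2.28 mg/L; min DO ≈ 5.58 mg/L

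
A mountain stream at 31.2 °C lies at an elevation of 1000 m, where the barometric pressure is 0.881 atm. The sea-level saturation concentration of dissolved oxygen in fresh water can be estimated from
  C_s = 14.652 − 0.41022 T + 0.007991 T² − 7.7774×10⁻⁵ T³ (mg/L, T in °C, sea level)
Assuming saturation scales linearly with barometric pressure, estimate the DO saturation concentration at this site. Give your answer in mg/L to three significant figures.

At sea level: C_s = 14.652 − 0.41022×31.2 + 0.007991×31.2² − 7.7774×10⁻⁵×31.2³ = 7.270 mg/L.
Pressure correction: C_s' = 7.270 × 0.881 = 6.405 mg/L.

C_s ≈ 6.40 mg/L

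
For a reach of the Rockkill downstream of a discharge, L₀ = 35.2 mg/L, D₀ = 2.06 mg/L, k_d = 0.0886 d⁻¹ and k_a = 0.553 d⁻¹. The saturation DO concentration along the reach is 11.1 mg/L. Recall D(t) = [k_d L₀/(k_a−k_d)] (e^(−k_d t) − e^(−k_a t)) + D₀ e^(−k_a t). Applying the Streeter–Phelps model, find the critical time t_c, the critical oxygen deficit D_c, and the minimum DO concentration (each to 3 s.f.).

With k_a/k_d = 6.242 and 1 − D₀(k_a−k_d)/(k_d L₀) = 0.6933,
t_c = ln(6.242 × 0.6933) / (0.553 − 0.0886) = ln(4.327) / 0.4644 = 1.465/0.4644 = 3.154 d.
L(t_c) = L₀ e^(−k_d t_c) = 35.2 × 0.7562 = 26.62 mg/L, and at the critical point k_a D_c = k_d L, so D_c = (0.0886/0.553) × 26.62 = 4.265 mg/L.
Minimum DO = C_s − D_c = 11.1 − 4.265 = 6.835 mg/L.

t_c ≈ 3.15 d; D_c ≈ 4.26 mg/L; min DO ≈ 6.84 mg/L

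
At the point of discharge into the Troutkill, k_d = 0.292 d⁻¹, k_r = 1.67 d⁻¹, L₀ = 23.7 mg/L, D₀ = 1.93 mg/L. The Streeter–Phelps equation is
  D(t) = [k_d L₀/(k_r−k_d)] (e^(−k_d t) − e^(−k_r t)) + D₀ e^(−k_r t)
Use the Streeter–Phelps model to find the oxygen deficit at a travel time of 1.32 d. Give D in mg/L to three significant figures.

D ≈ 3.07 mg/L

k_d L₀/(k_r−k_d) = 0.292×23.7/(1.67−0.292) = 6.920/1.378 = 5.022 mg/L.
e^(−k_d t) = e^(−0.292×1.320) = 0.6802; e^(−k_r t) = e^(−1.67×1.320) = 0.1103.
D = 5.022 × (0.6802 − 0.1103) + 1.93 × 0.1103 = 2.862 + 0.2129 = 3.075 mg/L.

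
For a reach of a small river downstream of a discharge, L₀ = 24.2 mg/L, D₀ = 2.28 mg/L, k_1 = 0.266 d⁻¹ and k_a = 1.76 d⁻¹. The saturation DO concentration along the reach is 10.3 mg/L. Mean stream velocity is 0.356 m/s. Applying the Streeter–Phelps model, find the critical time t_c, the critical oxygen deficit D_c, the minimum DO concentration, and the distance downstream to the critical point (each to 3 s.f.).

t_c ≈ 0.761 d; D_c ≈ 2.99 mg/L; min DO ≈ 7.31 mg/L; x_c ≈ 23.4 km

t_c = [1/(k_a−k_1)] ln[(k_a/k_1)(1 − D₀(k_a−k_1)/(k_1 L₀))]
= [1/(1.76−0.266)] ln[(1.76/0.266)(1 − 2.28×1.494/(0.266×24.2))]
= (1/1.494) ln[6.617 × 0.4708] = 0.6693 × ln(3.115) = 0.6693 × 1.136 = 0.7606 d.
D_c = (k_1/k_a) L₀ e^(−k_1 t_c) = (0.266/1.76) × 24.2 × e^(−0.266×0.7606) = 0.1511 × 24.2 × 0.8168 = 2.988 mg/L.
Minimum DO = C_s − D_c = 10.3 − 2.988 = 7.312 mg/L.
x_c = v t_c = 0.356 m/s × 0.7606 d × 86400 s/d = 23390 m ≈ 23.4 km.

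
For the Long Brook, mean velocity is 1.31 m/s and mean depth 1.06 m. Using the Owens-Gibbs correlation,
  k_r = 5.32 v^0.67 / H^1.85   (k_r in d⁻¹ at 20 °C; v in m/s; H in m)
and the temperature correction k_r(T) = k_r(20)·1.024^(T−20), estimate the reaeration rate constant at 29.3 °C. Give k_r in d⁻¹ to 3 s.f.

k_r(20) = 5.32 × 1.31^0.67 / 1.06^1.85 = 5.32 × 1.198 / 1.114 = 5.724 d⁻¹.
k_r(29.3) = 5.724 × 1.024^(29.3−20) = 5.724 × 1.247 = 7.136 d⁻¹.

k_r ≈ 7.14 d⁻¹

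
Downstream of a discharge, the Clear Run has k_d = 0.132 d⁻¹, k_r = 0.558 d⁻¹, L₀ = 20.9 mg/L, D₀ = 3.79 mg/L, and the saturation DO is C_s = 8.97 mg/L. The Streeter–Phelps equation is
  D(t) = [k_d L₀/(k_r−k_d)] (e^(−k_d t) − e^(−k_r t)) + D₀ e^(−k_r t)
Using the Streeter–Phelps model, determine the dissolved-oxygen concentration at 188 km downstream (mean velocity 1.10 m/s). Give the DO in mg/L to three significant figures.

DO ≈ 4.87 mg/L

Travel time t = x/v = 188 km / (1.10 m/s) = 188000 m / 1.10 m/s = 170900 s = 1.978 d.
k_d L₀/(k_r−k_d) = 0.132×20.9/(0.558−0.132) = 2.759/0.4260 = 6.476 mg/L.
e^(−k_d t) = e^(−0.132×1.978) = 0.7702; e^(−k_r t) = e^(−0.558×1.978) = 0.3316.
D = 6.476 × (0.7702 − 0.3316) + 3.79 × 0.3316 = 2.840 + 1.257 = 4.097 mg/L.
DO = C_s − D = 8.97 − 4.097 = 4.873 mg/L.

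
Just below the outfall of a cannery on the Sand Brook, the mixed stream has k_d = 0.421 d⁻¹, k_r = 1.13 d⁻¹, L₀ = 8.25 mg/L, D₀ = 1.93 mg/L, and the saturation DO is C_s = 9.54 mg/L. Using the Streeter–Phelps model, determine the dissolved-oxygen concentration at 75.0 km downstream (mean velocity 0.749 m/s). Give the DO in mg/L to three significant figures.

Travel time t = x/v = 75.0 km / (0.749 m/s) = 75000 m / 0.749 m/s = 100100 s = 1.159 d.
k_d L₀/(k_r−k_d) = 0.421×8.25/(1.13−0.421) = 3.473/0.7090 = 4.899 mg/L.
e^(−k_d t) = e^(−0.421×1.159) = 0.6139; e^(−k_r t) = e^(−1.13×1.159) = 0.2699.
D = 4.899 × (0.6139 − 0.2699) + 1.93 × 0.2699 = 1.685 + 0.5210 = 2.206 mg/L.
DO = C_s − D = 9.54 − 2.206 = 7.334 mg/L.

DO ≈ 7.33 mg/L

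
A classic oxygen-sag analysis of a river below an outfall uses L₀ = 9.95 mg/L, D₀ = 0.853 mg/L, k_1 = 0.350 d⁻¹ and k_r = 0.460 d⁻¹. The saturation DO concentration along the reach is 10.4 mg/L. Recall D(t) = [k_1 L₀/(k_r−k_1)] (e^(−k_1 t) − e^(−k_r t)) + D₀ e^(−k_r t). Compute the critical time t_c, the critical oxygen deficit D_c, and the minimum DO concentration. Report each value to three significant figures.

With k_r/k_1 = 1.314 and 1 − D₀(k_r−k_1)/(k_1 L₀) = 0.9731,
t_c = ln(1.314 × 0.9731) / (0.460 − 0.350) = ln(1.279) / 0.1100 = 0.2460/0.1100 = 2.236 d.
D_c = (k_1/k_r) L₀ e^(−k_1 t_c) = (0.350/0.460) × 9.95 × e^(−0.350×2.236) = 0.7609 × 9.95 × 0.4572 = 3.461 mg/L.
Minimum DO = C_s − D_c = 10.4 − 3.461 = 6.939 mg/L.

t_c ≈ 2.24 d; D_c ≈ 3.46 mg/L; min DO ≈ 6.94 mg/L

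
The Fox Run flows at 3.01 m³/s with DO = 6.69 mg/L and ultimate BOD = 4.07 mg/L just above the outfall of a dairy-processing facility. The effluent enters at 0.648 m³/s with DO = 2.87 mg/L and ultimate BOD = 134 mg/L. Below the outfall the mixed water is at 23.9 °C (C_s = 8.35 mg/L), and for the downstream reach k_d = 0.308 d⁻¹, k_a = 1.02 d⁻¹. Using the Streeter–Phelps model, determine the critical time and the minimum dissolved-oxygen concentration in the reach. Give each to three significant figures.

t_c ≈ 1.37 d; minimum DO ≈ 2.99 mg/L

Mixed DO = (3.01×6.69 + 0.648×2.87)/(3.01+0.648) = 22.00/3.658 = 6.013 mg/L.
Mixed L₀ = (3.01×4.07 + 0.648×134)/(3.658) = 99.08/3.658 = 27.09 mg/L.
Initial deficit D₀ = C_s − DO₀ = 8.35 − 6.013 = 2.337 mg/L.
t_c = (1/0.7120) ln[(1.02/0.308)(1 − 2.337×0.7120/(0.308×27.09))] = 1.404 × ln(2.651) = 1.369 d.
D_c = (0.308/1.02) × 27.09 × e^(−0.308×1.369) = 0.3020 × 27.09 × 0.6559 = 5.364 mg/L.
Minimum DO = 8.35 − 5.364 = 2.986 mg/L.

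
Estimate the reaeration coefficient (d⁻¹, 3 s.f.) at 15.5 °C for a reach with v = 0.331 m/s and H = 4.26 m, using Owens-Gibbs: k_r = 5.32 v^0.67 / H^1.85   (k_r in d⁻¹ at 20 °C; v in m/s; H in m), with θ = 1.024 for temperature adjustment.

k_r ≈ 0.156 d⁻¹

k_r(20) = 5.32 × 0.331^0.67 / 4.26^1.85 = 5.32 × 0.4767 / 14.60 = 0.1737 d⁻¹.
k_r(15.5) = 0.1737 × 1.024^(15.5−20) = 0.1737 × 0.8988 = 0.1561 d⁻¹.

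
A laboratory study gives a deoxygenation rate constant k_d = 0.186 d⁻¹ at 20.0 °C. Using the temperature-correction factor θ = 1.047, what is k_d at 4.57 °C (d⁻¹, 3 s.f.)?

k_d(T₂) = k_d(T₁) · θ^(T₂−T₁) = 0.186 × 1.047^(4.57−20.0)
= 0.186 × 1.047^-15.4 = 0.186 × 0.4923 = 0.09157 d⁻¹.

k_d ≈ 0.0916 d⁻¹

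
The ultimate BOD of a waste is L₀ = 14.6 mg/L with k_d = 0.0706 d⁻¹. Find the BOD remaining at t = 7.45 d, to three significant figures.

L ≈ 8.63 mg/L

L_t = L₀ e^(−k_d t) = 14.6 × e^(−0.0706×7.45) = 14.6 × 0.5910 = 8.628 mg/L.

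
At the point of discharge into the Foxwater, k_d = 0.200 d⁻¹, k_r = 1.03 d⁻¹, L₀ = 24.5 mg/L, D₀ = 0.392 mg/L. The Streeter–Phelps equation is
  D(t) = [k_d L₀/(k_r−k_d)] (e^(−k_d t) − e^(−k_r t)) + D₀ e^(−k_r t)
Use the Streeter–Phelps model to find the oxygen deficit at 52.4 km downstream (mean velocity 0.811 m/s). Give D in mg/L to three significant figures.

D ≈ 2.53 mg/L

Travel time t = x/v = 52.4 km / (0.811 m/s) = 52400 m / 0.811 m/s = 64610 s = 0.7478 d.
k_d L₀/(k_r−k_d) = 0.200×24.5/(1.03−0.200) = 4.900/0.8300 = 5.904 mg/L.
e^(−k_d t) = e^(−0.200×0.7478) = 0.8611; e^(−k_r t) = e^(−1.03×0.7478) = 0.4629.
D = 5.904 × (0.8611 − 0.4629) + 0.392 × 0.4629 = 2.351 + 0.1815 = 2.532 mg/L.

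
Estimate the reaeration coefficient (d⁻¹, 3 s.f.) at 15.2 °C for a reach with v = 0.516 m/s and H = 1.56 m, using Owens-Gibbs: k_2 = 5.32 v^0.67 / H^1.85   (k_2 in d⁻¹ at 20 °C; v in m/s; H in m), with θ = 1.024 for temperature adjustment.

k_2(20) = 5.32 × 0.516^0.67 / 1.56^1.85 = 5.32 × 0.6419 / 2.277 = 1.500 d⁻¹.
k_2(15.2) = 1.500 × 1.024^(15.2−20) = 1.500 × 0.8924 = 1.339 d⁻¹.

k_2 ≈ 1.34 d⁻¹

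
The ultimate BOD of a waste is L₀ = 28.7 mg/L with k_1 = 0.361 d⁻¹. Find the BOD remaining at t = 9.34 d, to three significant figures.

L_t = L₀ e^(−k_1 t) = 28.7 × e^(−0.361×9.34) = 28.7 × 0.03433 = 0.9853 mg/L.

L ≈ 0.985 mg/L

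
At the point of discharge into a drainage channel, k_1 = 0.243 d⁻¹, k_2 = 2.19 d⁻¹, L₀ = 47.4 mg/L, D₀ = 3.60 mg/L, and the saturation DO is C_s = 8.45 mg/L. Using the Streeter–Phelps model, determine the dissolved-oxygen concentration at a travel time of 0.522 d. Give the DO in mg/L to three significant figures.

DO ≈ 3.98 mg/L

k_1 L₀/(k_2−k_1) = 0.243×47.4/(2.19−0.243) = 11.52/1.947 = 5.916 mg/L.
e^(−k_1 t) = e^(−0.243×0.5220) = 0.8809; e^(−k_2 t) = e^(−2.19×0.5220) = 0.3188.
D = 5.916 × (0.8809 − 0.3188) + 3.60 × 0.3188 = 3.325 + 1.148 = 4.473 mg/L.
DO = C_s − D = 8.45 − 4.473 = 3.977 mg/L.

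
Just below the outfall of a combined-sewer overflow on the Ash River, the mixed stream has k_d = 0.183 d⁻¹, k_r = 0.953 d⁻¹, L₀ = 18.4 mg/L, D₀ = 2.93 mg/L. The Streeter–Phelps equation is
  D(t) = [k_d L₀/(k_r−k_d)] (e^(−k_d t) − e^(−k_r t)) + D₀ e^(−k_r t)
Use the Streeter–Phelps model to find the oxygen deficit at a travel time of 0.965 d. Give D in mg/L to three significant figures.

k_d L₀/(k_r−k_d) = 0.183×18.4/(0.953−0.183) = 3.367/0.7700 = 4.373 mg/L.
e^(−k_d t) = e^(−0.183×0.9650) = 0.8381; e^(−k_r t) = e^(−0.953×0.9650) = 0.3987.
D = 4.373 × (0.8381 − 0.3987) + 2.93 × 0.3987 = 1.922 + 1.168 = 3.090 mg/L.

D ≈ 3.09 mg/L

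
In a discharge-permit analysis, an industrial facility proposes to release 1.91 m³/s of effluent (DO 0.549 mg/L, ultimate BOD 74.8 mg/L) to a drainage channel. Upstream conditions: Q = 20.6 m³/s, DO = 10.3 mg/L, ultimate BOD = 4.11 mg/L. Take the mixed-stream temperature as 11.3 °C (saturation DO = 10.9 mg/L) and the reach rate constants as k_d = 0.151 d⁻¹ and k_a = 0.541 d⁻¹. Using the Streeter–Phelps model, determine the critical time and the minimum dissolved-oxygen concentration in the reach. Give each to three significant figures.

Mixed DO = (20.6×10.3 + 1.91×0.549)/(20.6+1.91) = 213.2/22.51 = 9.473 mg/L.
Mixed L₀ = (20.6×4.11 + 1.91×74.8)/(22.51) = 227.5/22.51 = 10.11 mg/L.
Initial deficit D₀ = C_s − DO₀ = 10.9 − 9.473 = 1.427 mg/L.
t_c = (1/0.3900) ln[(0.541/0.151)(1 − 1.427×0.3900/(0.151×10.11))] = 2.564 × ln(2.276) = 2.109 d.
D_c = (0.151/0.541) × 10.11 × e^(−0.151×2.109) = 0.2791 × 10.11 × 0.7273 = 2.052 mg/L.
Minimum DO = 10.9 − 2.052 = 8.848 mg/L.

t_c ≈ 2.11 d; minimum DO ≈ 8.85 mg/L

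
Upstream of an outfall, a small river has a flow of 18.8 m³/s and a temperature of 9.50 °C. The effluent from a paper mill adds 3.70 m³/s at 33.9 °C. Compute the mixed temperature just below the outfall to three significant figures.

Flow-weighted mixing: C = (Q_r C_r + Q_w C_w)/(Q_r + Q_w)
= (18.8×9.50 + 3.70×33.9)/(18.8 + 3.70) = 304.0/22.50 = 13.51 °C.

13.5 °C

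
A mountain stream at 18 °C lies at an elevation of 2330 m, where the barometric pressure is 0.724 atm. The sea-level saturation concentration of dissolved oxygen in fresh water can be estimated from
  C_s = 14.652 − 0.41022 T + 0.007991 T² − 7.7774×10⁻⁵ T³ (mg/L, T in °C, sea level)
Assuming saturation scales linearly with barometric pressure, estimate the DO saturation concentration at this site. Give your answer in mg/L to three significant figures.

At sea level: C_s = 14.652 − 0.41022×18 + 0.007991×18² − 7.7774×10⁻⁵×18³ = 9.404 mg/L.
Pressure correction: C_s' = 9.404 × 0.724 = 6.808 mg/L.

C_s ≈ 6.81 mg/L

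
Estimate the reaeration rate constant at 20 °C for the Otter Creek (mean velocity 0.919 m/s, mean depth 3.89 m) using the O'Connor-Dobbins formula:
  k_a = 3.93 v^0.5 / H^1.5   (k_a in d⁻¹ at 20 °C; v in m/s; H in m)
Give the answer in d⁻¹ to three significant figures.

k_a ≈ 0.491 d⁻¹

k_a = 3.93 × 0.919^0.5 / 3.89^1.5 = 3.93 × 0.9586 / 7.672 = 0.4911 d⁻¹.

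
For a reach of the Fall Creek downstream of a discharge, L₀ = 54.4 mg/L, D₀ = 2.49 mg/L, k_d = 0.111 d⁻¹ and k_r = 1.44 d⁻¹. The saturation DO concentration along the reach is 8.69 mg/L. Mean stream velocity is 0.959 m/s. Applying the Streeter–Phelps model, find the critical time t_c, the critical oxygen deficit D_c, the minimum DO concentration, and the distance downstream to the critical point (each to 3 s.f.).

At the critical point dD/dt = 0, so k_d L₀ e^(−k_d t) = k_r D. Substituting D(t) from the Streeter–Phelps equation and solving for t gives
t_c = ln[(k_r/k_d)(1 − D₀(k_r−k_d)/(k_d L₀))] / (k_r−k_d).
Here k_r−k_d = 1.329 d⁻¹ and 1 − D₀(k_r−k_d)/(k_d L₀) = 1 − 2.49×1.329/(0.111×54.4) = 0.4520, so
t_c = ln(12.97 × 0.4520) / 1.329 = 1.769 / 1.329 = 1.331 d.
L(t_c) = L₀ e^(−k_d t_c) = 54.4 × 0.8627 = 46.93 mg/L, and at the critical point k_r D_c = k_d L, so D_c = (0.111/1.44) × 46.93 = 3.617 mg/L.
Minimum DO = C_s − D_c = 8.69 − 3.617 = 5.073 mg/L.
x_c = v t_c = 0.959 m/s × 1.331 d × 86400 s/d = 110300 m ≈ 110 km.

t_c ≈ 1.33 d; D_c ≈ 3.62 mg/L; min DO ≈ 5.07 mg/L; x_c ≈ 110 km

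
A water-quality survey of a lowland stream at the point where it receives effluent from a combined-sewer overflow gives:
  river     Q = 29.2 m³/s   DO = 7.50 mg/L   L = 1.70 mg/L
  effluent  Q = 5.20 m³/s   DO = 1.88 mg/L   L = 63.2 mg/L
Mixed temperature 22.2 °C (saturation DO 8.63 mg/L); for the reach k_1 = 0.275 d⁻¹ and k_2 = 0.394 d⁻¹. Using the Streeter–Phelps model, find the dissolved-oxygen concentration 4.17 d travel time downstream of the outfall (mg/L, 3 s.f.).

DO ≈ 5.09 mg/L

Mixed DO = (29.2×7.50 + 5.20×1.88)/(29.2+5.20) = 228.8/34.40 = 6.650 mg/L.
Mixed L₀ = (29.2×1.70 + 5.20×63.2)/(34.40) = 378.3/34.40 = 11.00 mg/L.
Initial deficit D₀ = C_s − DO₀ = 8.63 − 6.650 = 1.980 mg/L.
D(4.17) = [0.275×11.00/(0.394−0.275)](e^(−0.275×4.17) − e^(−0.394×4.17)) + 1.980 e^(−0.394×4.17)
= 25.41 × (0.3177 − 0.1934) + 1.980 × 0.1934 = 3.541 mg/L.
DO = 8.63 − 3.541 = 5.089 mg/L.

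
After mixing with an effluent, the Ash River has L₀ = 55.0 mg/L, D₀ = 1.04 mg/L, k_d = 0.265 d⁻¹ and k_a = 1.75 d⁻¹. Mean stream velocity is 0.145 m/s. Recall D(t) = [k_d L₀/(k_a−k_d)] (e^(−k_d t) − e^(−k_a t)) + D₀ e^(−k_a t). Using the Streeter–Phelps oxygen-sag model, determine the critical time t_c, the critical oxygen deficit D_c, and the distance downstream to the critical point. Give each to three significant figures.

t_c ≈ 1.20 d; D_c ≈ 6.07 mg/L; x_c ≈ 15.0 km

At the critical point dD/dt = 0, so k_d L₀ e^(−k_d t) = k_a D. Substituting D(t) from the Streeter–Phelps equation and solving for t gives
t_c = ln[(k_a/k_d)(1 − D₀(k_a−k_d)/(k_d L₀))] / (k_a−k_d).
Here k_a−k_d = 1.485 d⁻¹ and 1 − D₀(k_a−k_d)/(k_d L₀) = 1 − 1.04×1.485/(0.265×55.0) = 0.8940, so
t_c = ln(6.604 × 0.8940) / 1.485 = 1.776 / 1.485 = 1.196 d.
L(t_c) = L₀ e^(−k_d t_c) = 55.0 × 0.7284 = 40.06 mg/L, and at the critical point k_a D_c = k_d L, so D_c = (0.265/1.75) × 40.06 = 6.067 mg/L.
x_c = v t_c = 0.145 m/s × 1.196 d × 86400 s/d = 14980 m ≈ 15.0 km.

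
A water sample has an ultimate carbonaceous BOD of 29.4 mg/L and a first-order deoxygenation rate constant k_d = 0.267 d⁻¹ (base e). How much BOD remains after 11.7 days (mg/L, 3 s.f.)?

L_t = L₀ e^(−k_d t) = 29.4 × e^(−0.267×11.7) = 29.4 × 0.04399 = 1.293 mg/L.

L ≈ 1.29 mg/L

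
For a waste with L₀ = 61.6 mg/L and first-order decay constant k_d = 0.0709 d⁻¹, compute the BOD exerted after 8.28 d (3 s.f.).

y_t = L₀(1 − e^(−k_d t)) = 61.6 × (1 − e^(−0.0709×8.28))
= 61.6 × (1 − 0.5560) = 61.6 × 0.4440 = 27.35 mg/L.

y ≈ 27.4 mg/L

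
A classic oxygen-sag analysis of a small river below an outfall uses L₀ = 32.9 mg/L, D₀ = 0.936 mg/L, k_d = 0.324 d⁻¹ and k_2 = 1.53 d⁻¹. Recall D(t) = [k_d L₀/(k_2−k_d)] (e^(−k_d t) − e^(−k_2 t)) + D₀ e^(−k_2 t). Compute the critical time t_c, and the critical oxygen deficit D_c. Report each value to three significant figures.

With k_2/k_d = 4.722 and 1 − D₀(k_2−k_d)/(k_d L₀) = 0.8941,
t_c = ln(4.722 × 0.8941) / (1.53 − 0.324) = ln(4.222) / 1.206 = 1.440/1.206 = 1.194 d.
L(t_c) = L₀ e^(−k_d t_c) = 32.9 × 0.6791 = 22.34 mg/L, and at the critical point k_2 D_c = k_d L, so D_c = (0.324/1.53) × 22.34 = 4.731 mg/L.

t_c ≈ 1.19 d; D_c ≈ 4.73 mg/L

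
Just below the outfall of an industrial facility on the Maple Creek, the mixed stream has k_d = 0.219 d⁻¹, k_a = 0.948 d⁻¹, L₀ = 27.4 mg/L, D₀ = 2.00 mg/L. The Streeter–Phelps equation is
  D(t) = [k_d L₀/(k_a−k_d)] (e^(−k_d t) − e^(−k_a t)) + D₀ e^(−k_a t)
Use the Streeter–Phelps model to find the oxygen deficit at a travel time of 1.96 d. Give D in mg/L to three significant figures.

k_d L₀/(k_a−k_d) = 0.219×27.4/(0.948−0.219) = 6.001/0.7290 = 8.231 mg/L.
e^(−k_d t) = e^(−0.219×1.960) = 0.6510; e^(−k_a t) = e^(−0.948×1.960) = 0.1560.
D = 8.231 × (0.6510 − 0.1560) + 2.00 × 0.1560 = 4.075 + 0.3119 = 4.387 mg/L.

D ≈ 4.39 mg/L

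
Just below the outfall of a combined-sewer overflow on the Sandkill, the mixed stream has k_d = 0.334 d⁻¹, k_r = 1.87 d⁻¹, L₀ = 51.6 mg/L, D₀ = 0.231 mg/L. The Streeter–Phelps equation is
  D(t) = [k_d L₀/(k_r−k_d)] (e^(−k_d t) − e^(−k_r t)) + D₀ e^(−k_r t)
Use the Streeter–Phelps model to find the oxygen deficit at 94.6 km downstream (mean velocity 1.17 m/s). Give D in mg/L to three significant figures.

Travel time t = x/v = 94.6 km / (1.17 m/s) = 94600 m / 1.17 m/s = 80850 s = 0.9358 d.
k_d L₀/(k_r−k_d) = 0.334×51.6/(1.87−0.334) = 17.23/1.536 = 11.22 mg/L.
e^(−k_d t) = e^(−0.334×0.9358) = 0.7316; e^(−k_r t) = e^(−1.87×0.9358) = 0.1738.
D = 11.22 × (0.7316 − 0.1738) + 0.231 × 0.1738 = 6.259 + 0.04014 = 6.299 mg/L.

D ≈ 6.30 mg/L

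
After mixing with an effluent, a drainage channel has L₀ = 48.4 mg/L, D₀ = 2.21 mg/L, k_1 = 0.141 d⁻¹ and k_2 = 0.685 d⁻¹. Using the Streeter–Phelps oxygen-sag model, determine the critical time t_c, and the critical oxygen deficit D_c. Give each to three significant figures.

With k_2/k_1 = 4.858 and 1 − D₀(k_2−k_1)/(k_1 L₀) = 0.8238,
t_c = ln(4.858 × 0.8238) / (0.685 − 0.141) = ln(4.002) / 0.5440 = 1.387/0.5440 = 2.549 d.
D_c = (k_1/k_2) L₀ e^(−k_1 t_c) = (0.141/0.685) × 48.4 × e^(−0.141×2.549) = 0.2058 × 48.4 × 0.6980 = 6.954 mg/L.

t_c ≈ 2.55 d; D_c ≈ 6.95 mg/L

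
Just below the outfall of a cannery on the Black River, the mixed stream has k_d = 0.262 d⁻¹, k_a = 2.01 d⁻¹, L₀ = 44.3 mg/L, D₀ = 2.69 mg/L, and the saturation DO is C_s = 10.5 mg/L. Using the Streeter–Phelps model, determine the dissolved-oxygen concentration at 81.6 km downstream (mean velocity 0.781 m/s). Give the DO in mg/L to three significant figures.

DO ≈ 6.01 mg/L

Travel time t = x/v = 81.6 km / (0.781 m/s) = 81600 m / 0.781 m/s = 104500 s = 1.209 d.
k_d L₀/(k_a−k_d) = 0.262×44.3/(2.01−0.262) = 11.61/1.748 = 6.640 mg/L.
e^(−k_d t) = e^(−0.262×1.209) = 0.7285; e^(−k_a t) = e^(−2.01×1.209) = 0.08798.
D = 6.640 × (0.7285 − 0.08798) + 2.69 × 0.08798 = 4.253 + 0.2367 = 4.489 mg/L.
DO = C_s − D = 10.5 − 4.489 = 6.011 mg/L.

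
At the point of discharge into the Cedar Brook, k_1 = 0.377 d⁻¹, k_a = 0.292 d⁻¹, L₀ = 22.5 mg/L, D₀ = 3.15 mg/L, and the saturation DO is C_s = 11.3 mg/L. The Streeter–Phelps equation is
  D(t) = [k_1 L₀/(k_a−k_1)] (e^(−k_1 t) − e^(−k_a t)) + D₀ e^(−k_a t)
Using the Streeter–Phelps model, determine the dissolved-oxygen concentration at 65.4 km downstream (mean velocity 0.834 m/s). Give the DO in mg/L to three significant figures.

Travel time t = x/v = 65.4 km / (0.834 m/s) = 65400 m / 0.834 m/s = 78420 s = 0.9076 d.
k_1 L₀/(k_a−k_1) = 0.377×22.5/(0.292−0.377) = 8.482/-0.08500 = -99.79 mg/L.
e^(−k_1 t) = e^(−0.377×0.9076) = 0.7102; e^(−k_a t) = e^(−0.292×0.9076) = 0.7672.
D = -99.79 × (0.7102 − 0.7672) + 3.15 × 0.7672 = 5.684 + 2.417 = 8.101 mg/L.
DO = C_s − D = 11.3 − 8.101 = 3.199 mg/L.

DO ≈ 3.20 mg/L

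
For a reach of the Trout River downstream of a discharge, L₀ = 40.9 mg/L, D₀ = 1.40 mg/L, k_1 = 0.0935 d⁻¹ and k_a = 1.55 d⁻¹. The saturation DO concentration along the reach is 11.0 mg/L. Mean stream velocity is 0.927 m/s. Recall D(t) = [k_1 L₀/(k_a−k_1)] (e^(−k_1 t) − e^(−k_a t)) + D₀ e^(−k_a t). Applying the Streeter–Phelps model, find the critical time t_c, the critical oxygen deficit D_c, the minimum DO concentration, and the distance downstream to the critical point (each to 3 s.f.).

t_c ≈ 1.40 d; D_c ≈ 2.16 mg/L; min DO ≈ 8.84 mg/L; x_c ≈ 113 km

With k_a/k_1 = 16.58 and 1 − D₀(k_a−k_1)/(k_1 L₀) = 0.4668,
t_c = ln(16.58 × 0.4668) / (1.55 − 0.0935) = ln(7.738) / 1.457 = 2.046/1.457 = 1.405 d.
D_c = (k_1/k_a) L₀ e^(−k_1 t_c) = (0.0935/1.55) × 40.9 × e^(−0.0935×1.405) = 0.06032 × 40.9 × 0.8769 = 2.164 mg/L.
Minimum DO = C_s − D_c = 11.0 − 2.164 = 8.836 mg/L.
x_c = v t_c = 0.927 m/s × 1.405 d × 86400 s/d = 112500 m ≈ 113 km.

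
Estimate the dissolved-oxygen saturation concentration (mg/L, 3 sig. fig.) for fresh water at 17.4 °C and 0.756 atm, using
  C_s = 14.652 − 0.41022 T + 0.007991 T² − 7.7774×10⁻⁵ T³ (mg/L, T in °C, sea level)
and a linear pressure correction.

At sea level: C_s = 14.652 − 0.41022×17.4 + 0.007991×17.4² − 7.7774×10⁻⁵×17.4³ = 9.524 mg/L.
Pressure correction: C_s' = 9.524 × 0.756 = 7.200 mg/L.

C_s ≈ 7.20 mg/L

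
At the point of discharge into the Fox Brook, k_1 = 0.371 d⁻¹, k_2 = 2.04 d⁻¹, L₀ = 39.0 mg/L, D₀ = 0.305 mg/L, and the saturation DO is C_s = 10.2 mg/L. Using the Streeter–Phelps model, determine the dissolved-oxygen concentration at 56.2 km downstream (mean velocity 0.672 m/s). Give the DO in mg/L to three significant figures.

Travel time t = x/v = 56.2 km / (0.672 m/s) = 56200 m / 0.672 m/s = 83630 s = 0.9680 d.
k_1 L₀/(k_2−k_1) = 0.371×39.0/(2.04−0.371) = 14.47/1.669 = 8.669 mg/L.
e^(−k_1 t) = e^(−0.371×0.9680) = 0.6983; e^(−k_2 t) = e^(−2.04×0.9680) = 0.1388.
D = 8.669 × (0.6983 − 0.1388) + 0.305 × 0.1388 = 4.850 + 0.04234 = 4.893 mg/L.
DO = C_s − D = 10.2 − 4.893 = 5.307 mg/L.

DO ≈ 5.31 mg/L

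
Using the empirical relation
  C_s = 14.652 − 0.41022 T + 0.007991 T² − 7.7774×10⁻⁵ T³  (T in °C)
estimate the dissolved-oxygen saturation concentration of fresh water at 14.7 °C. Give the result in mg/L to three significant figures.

C_s = 14.652 − 0.41022×14.7 + 0.007991×14.7² − 7.7774×10⁻⁵×14.7³ = 10.10 mg/L.

C_s ≈ 10.1 mg/L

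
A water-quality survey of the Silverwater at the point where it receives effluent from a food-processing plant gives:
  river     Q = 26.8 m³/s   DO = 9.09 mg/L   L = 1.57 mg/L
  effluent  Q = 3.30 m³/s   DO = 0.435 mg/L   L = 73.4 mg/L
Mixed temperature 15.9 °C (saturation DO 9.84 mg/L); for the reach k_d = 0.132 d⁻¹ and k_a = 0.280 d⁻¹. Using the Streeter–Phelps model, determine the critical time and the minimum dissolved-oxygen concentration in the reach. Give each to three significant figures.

t_c ≈ 3.56 d; minimum DO ≈ 7.06 mg/L

Mixed DO = (26.8×9.09 + 3.30×0.435)/(26.8+3.30) = 245.0/30.10 = 8.141 mg/L.
Mixed L₀ = (26.8×1.57 + 3.30×73.4)/(30.10) = 284.3/30.10 = 9.445 mg/L.
Initial deficit D₀ = C_s − DO₀ = 9.84 − 8.141 = 1.699 mg/L.
t_c = (1/0.1480) ln[(0.280/0.132)(1 − 1.699×0.1480/(0.132×9.445))] = 6.757 × ln(1.693) = 3.559 d.
D_c = (0.132/0.280) × 9.445 × e^(−0.132×3.559) = 0.4714 × 9.445 × 0.6251 = 2.783 mg/L.
Minimum DO = 9.84 − 2.783 = 7.057 mg/L.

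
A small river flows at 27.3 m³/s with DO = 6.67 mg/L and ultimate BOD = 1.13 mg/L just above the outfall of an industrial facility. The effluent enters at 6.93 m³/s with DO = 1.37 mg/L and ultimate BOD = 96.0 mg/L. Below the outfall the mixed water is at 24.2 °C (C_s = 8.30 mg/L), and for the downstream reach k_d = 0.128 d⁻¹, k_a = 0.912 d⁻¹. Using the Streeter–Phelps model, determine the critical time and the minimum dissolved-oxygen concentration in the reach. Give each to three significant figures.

Mixed DO = (27.3×6.67 + 6.93×1.37)/(27.3+6.93) = 191.6/34.23 = 5.597 mg/L.
Mixed L₀ = (27.3×1.13 + 6.93×96.0)/(34.23) = 696.1/34.23 = 20.34 mg/L.
Initial deficit D₀ = C_s − DO₀ = 8.30 − 5.597 = 2.703 mg/L.
t_c = (1/0.7840) ln[(0.912/0.128)(1 − 2.703×0.7840/(0.128×20.34))] = 1.276 × ln(1.325) = 0.3586 d.
D_c = (0.128/0.912) × 20.34 × e^(−0.128×0.3586) = 0.1404 × 20.34 × 0.9551 = 2.726 mg/L.
Minimum DO = 8.30 − 2.726 = 5.574 mg/L.

t_c ≈ 0.359 d; minimum DO ≈ 5.57 mg/L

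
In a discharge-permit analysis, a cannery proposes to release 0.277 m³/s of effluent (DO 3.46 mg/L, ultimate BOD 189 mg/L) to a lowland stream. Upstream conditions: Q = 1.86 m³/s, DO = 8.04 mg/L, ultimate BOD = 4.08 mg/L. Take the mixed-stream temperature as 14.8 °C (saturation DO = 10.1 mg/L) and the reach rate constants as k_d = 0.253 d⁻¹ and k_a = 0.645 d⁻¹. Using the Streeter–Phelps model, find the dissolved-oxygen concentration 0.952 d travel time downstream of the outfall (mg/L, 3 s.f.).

DO ≈ 4.23 mg/L

Mixed DO = (1.86×8.04 + 0.277×3.46)/(1.86+0.277) = 15.91/2.137 = 7.446 mg/L.
Mixed L₀ = (1.86×4.08 + 0.277×189)/(2.137) = 59.94/2.137 = 28.05 mg/L.
Initial deficit D₀ = C_s − DO₀ = 10.1 − 7.446 = 2.654 mg/L.
D(0.952) = [0.253×28.05/(0.645−0.253)](e^(−0.253×0.952) − e^(−0.645×0.952)) + 2.654 e^(−0.645×0.952)
= 18.10 × (0.7860 − 0.5412) + 2.654 × 0.5412 = 5.868 mg/L.
DO = 10.1 − 5.868 = 4.232 mg/L.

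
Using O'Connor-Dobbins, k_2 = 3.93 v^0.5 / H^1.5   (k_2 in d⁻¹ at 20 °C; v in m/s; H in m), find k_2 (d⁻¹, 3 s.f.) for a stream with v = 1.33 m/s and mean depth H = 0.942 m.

k_2 ≈ 4.96 d⁻¹

k_2 = 3.93 × 1.33^0.5 / 0.942^1.5 = 3.93 × 1.153 / 0.9143 = 4.957 d⁻¹.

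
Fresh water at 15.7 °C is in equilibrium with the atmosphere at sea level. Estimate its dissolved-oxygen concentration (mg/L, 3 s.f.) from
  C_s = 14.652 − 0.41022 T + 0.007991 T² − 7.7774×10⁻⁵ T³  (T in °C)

C_s ≈ 9.88 mg/L

C_s = 14.652 − 0.41022×15.7 + 0.007991×15.7² − 7.7774×10⁻⁵×15.7³ = 9.880 mg/L.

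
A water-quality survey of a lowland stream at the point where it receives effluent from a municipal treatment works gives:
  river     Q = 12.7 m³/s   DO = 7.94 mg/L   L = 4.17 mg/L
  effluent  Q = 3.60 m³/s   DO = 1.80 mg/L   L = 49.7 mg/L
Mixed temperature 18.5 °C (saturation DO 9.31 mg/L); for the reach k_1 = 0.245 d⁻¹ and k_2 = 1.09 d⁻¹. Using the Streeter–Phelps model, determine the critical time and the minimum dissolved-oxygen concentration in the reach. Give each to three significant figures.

t_c ≈ 0.487 d; minimum DO ≈ 6.47 mg/L

Mixed DO = (12.7×7.94 + 3.60×1.80)/(12.7+3.60) = 107.3/16.30 = 6.584 mg/L.
Mixed L₀ = (12.7×4.17 + 3.60×49.7)/(16.30) = 231.9/16.30 = 14.23 mg/L.
Initial deficit D₀ = C_s − DO₀ = 9.31 − 6.584 = 2.726 mg/L.
t_c = (1/0.8450) ln[(1.09/0.245)(1 − 2.726×0.8450/(0.245×14.23))] = 1.183 × ln(1.509) = 0.4865 d.
D_c = (0.245/1.09) × 14.23 × e^(−0.245×0.4865) = 0.2248 × 14.23 × 0.8876 = 2.838 mg/L.
Minimum DO = 9.31 − 2.838 = 6.472 mg/L.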